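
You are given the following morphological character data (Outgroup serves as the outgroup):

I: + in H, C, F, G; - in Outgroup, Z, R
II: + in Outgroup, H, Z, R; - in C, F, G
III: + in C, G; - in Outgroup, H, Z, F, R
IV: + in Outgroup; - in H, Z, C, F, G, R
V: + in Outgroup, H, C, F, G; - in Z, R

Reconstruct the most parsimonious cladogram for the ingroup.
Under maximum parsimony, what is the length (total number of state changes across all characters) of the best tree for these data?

5

Character polarity is set by the outgroup: the derived state is whichever differs from the outgroup's state, so for II, IV, V the derived state is '-', and for the remaining characters it is '+'.
Only C, F, G, and H show the derived state '+' for I, supporting them as a clade.
Only C, F, and G show the derived state '-' for II, supporting them as a clade.
Only C and G show the derived state '+' for III, supporting them as a clade.
IV (derived state '-') is shared by all ingroup taxa — unites the whole ingroup.
V (derived state '-') is shared by R and Z — a synapomorphy uniting that clade.
Most parsimonious ingroup topology: ((H,((C,G),F)),(Z,R)).
Changes per character on this tree: I: 1; II: 1; III: 1; IV: 1; V: 1.
Total = 5.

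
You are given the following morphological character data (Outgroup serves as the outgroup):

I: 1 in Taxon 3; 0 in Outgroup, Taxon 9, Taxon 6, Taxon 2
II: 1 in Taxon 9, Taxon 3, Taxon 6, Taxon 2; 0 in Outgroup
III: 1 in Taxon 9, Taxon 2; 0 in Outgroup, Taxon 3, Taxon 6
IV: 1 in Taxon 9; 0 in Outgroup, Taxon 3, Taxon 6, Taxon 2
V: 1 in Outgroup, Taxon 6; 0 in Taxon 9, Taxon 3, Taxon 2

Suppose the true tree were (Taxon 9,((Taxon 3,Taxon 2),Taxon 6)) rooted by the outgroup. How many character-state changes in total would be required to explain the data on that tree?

7

Map each character onto (Taxon 9,((Taxon 3,Taxon 2),Taxon 6)) (rooted by Outgroup) and count the minimum state changes it requires (Fitch parsimony):
I: 1; II: 1; III: 2; IV: 1; V: 2.
Total tree length = 7.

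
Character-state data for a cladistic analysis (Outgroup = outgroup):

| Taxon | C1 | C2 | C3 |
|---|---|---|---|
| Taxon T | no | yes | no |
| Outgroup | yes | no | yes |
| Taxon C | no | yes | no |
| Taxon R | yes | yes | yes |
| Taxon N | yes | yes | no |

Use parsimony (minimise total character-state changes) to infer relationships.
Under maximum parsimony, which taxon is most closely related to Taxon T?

Character polarity is set by the outgroup: the derived state is whichever differs from the outgroup's state, so for C1, C3 the derived state is 'no', and for the remaining characters it is 'yes'.
C1 (derived state 'no') is shared by Taxon C and Taxon T — a synapomorphy uniting that clade.
All ingroup taxa share the derived state 'yes' for C2; it defines the ingroup but does not resolve relationships within it.
C3 (derived state 'no') is shared by Taxon C, Taxon N, and Taxon T — a synapomorphy uniting that clade.
Most parsimonious ingroup topology: ((Taxon N,(Taxon T,Taxon C)),Taxon R).
Taxon T and Taxon C form a cherry on this tree, so they are sister taxa.

Taxon C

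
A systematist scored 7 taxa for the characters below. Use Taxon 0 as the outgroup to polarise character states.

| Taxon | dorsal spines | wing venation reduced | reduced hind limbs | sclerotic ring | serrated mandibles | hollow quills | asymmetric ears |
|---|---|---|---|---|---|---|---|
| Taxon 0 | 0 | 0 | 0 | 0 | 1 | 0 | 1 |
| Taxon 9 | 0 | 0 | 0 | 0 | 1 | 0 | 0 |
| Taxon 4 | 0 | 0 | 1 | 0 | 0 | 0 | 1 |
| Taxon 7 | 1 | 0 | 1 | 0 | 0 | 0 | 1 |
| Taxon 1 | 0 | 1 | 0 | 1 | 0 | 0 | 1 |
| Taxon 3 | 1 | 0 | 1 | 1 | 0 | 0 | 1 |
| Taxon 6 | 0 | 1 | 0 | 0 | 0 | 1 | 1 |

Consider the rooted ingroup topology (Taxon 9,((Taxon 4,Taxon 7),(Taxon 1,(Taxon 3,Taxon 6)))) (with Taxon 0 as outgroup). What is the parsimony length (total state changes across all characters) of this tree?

Map each character onto (Taxon 9,((Taxon 4,Taxon 7),(Taxon 1,(Taxon 3,Taxon 6)))) (rooted by Taxon 0) and count the minimum state changes it requires (Fitch parsimony):
dorsal spines: 2; wing venation reduced: 2; reduced hind limbs: 2; sclerotic ring: 2; serrated mandibles: 1; hollow quills: 1; asymmetric ears: 1.
Total tree length = 11.

11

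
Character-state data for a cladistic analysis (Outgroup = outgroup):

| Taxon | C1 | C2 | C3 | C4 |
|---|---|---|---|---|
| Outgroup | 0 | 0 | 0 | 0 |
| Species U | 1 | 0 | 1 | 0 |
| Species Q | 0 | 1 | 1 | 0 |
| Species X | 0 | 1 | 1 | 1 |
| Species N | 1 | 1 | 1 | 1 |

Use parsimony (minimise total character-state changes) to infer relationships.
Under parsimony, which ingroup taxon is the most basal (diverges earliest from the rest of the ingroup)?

The outgroup has state '0' for every character, so '1' is the derived state throughout.
C1 groups Species N and Species U, which is incompatible with the clades supported by the remaining characters; treating it as convergent (homoplasy) costs fewer steps than any alternative tree.
C2: derived state '1' in Species N, Species Q, and Species X only — synapomorphy for {Species N, Species Q, Species X}.
C3 (derived state '1') is shared by all ingroup taxa — unites the whole ingroup.
C4: derived state '1' in Species N and Species X only — synapomorphy for {Species N, Species X}.
Most parsimonious ingroup topology: (Species U,(Species Q,(Species X,Species N))).
Species U is sister to the clade containing all other ingroup taxa, so it is the earliest-diverging (most basal) ingroup lineage.

Species U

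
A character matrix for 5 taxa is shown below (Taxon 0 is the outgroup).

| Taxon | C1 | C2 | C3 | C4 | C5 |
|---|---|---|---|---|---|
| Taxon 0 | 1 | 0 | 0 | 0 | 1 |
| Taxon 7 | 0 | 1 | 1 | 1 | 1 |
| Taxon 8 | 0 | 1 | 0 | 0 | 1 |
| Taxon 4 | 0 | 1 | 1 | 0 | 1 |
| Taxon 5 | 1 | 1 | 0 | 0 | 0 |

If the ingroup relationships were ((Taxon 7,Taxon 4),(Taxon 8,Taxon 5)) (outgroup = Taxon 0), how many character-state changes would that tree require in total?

6

Map each character onto ((Taxon 7,Taxon 4),(Taxon 8,Taxon 5)) (rooted by Taxon 0) and count the minimum state changes it requires (Fitch parsimony):
C1: 2; C2: 1; C3: 1; C4: 1; C5: 1.
Total tree length = 6.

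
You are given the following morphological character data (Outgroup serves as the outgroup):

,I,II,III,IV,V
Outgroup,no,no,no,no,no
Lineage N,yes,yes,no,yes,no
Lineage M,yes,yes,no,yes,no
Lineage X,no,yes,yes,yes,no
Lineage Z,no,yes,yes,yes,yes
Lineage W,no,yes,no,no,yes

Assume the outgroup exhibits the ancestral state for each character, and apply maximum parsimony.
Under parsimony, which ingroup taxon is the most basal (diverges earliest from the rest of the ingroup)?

The outgroup has state 'no' for every character, so 'yes' is the derived state throughout.
I: derived state 'yes' in Lineage M and Lineage N only — synapomorphy for {Lineage M, Lineage N}.
II (derived state 'yes') is shared by all ingroup taxa — unites the whole ingroup.
Only Lineage X and Lineage Z show the derived state 'yes' for III, supporting them as a clade.
Only Lineage M, Lineage N, Lineage X, and Lineage Z show the derived state 'yes' for IV, supporting them as a clade.
V groups Lineage W and Lineage Z, which is incompatible with the clades supported by the remaining characters; treating it as convergent (homoplasy) costs fewer steps than any alternative tree.
Most parsimonious ingroup topology: (((Lineage N,Lineage M),(Lineage X,Lineage Z)),Lineage W).
Lineage W is sister to the clade containing all other ingroup taxa, so it is the earliest-diverging (most basal) ingroup lineage.

Lineage W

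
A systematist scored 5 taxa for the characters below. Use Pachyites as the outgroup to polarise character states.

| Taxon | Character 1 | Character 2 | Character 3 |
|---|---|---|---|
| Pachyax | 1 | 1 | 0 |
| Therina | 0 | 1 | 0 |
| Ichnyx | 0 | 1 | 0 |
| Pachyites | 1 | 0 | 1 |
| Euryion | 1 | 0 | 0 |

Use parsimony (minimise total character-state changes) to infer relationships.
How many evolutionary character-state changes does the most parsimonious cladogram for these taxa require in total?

Character polarity is set by the outgroup: the derived state is whichever differs from the outgroup's state, so for Character 1, Character 3 the derived state is '0', and for the remaining characters it is '1'.
Only Ichnyx and Therina show the derived state '0' for Character 1, supporting them as a clade.
Character 2: derived state '1' in Ichnyx, Pachyax, and Therina only — synapomorphy for {Ichnyx, Pachyax, Therina}.
All ingroup taxa share the derived state '0' for Character 3; it defines the ingroup but does not resolve relationships within it.
Most parsimonious ingroup topology: (Euryion,(Pachyax,(Therina,Ichnyx))).
Changes per character on this tree: Character 1: 1; Character 2: 1; Character 3: 1.
Total = 3.

3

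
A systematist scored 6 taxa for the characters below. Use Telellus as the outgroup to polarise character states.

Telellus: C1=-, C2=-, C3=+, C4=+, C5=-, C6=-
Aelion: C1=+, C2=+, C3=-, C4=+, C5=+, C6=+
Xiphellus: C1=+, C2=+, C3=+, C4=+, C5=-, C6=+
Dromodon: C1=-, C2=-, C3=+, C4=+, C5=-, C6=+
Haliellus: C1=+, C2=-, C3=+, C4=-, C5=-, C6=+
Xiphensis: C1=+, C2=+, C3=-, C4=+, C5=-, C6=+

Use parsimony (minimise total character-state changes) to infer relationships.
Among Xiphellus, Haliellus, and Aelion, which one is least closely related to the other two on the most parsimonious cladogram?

Haliellus

Character polarity is set by the outgroup: the derived state is whichever differs from the outgroup's state, so for C3, C4 the derived state is '-', and for the remaining characters it is '+'.
C1 (derived state '+') is shared by Aelion, Haliellus, Xiphellus, and Xiphensis — a synapomorphy uniting that clade.
C2 (derived state '+') is shared by Aelion, Xiphellus, and Xiphensis — a synapomorphy uniting that clade.
C3: derived state '-' in Aelion and Xiphensis only — synapomorphy for {Aelion, Xiphensis}.
C4 (derived state '-') is unique to Haliellus (autapomorphy; uninformative for grouping).
C5: derived state '+' in Aelion only — an autapomorphy, so it tells us nothing about relationships among taxa.
C6 (derived state '+') is shared by all ingroup taxa — unites the whole ingroup.
Most parsimonious ingroup topology: ((((Aelion,Xiphensis),Xiphellus),Haliellus),Dromodon).
Xiphellus and Aelion share a more recent common ancestor with each other than either does with Haliellus, so Haliellus is the least closely related of the three.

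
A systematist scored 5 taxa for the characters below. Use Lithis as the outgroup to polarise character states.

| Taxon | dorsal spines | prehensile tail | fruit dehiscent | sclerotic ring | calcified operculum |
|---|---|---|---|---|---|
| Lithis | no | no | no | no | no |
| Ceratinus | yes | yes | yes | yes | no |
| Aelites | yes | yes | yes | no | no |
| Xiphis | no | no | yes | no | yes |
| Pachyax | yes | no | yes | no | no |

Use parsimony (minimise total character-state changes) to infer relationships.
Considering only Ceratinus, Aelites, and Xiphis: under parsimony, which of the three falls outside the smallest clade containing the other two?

Xiphis

The outgroup has state 'no' for every character, so 'yes' is the derived state throughout.
dorsal spines: derived state 'yes' in Aelites, Ceratinus, and Pachyax only — synapomorphy for {Aelites, Ceratinus, Pachyax}.
prehensile tail: derived state 'yes' in Aelites and Ceratinus only — synapomorphy for {Aelites, Ceratinus}.
fruit dehiscent (derived state 'yes') is shared by all ingroup taxa — unites the whole ingroup.
sclerotic ring (derived state 'yes') is unique to Ceratinus (autapomorphy; uninformative for grouping).
calcified operculum: derived state 'yes' in Xiphis only — an autapomorphy, so it tells us nothing about relationships among taxa.
Most parsimonious ingroup topology: (((Ceratinus,Aelites),Pachyax),Xiphis).
Aelites and Ceratinus share a more recent common ancestor with each other than either does with Xiphis, so Xiphis is the least closely related of the three.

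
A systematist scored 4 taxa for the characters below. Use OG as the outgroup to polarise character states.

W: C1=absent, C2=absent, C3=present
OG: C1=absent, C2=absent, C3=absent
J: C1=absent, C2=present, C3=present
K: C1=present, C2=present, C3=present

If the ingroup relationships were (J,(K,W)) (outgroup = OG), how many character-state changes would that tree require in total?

Map each character onto (J,(K,W)) (rooted by OG) and count the minimum state changes it requires (Fitch parsimony):
C1: 1; C2: 2; C3: 1.
Total tree length = 4.

4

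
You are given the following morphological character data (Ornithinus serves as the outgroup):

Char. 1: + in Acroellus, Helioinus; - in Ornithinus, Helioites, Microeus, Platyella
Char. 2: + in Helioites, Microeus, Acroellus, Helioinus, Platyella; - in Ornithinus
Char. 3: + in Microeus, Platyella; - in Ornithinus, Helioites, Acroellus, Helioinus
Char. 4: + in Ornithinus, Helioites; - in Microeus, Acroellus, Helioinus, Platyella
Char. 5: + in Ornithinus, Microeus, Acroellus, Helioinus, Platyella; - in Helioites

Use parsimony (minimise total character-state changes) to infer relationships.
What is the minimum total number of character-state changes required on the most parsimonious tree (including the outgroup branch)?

Character polarity is set by the outgroup: the derived state is whichever differs from the outgroup's state, so for Char. 4, Char. 5 the derived state is '-', and for the remaining characters it is '+'.
Char. 1: derived state '+' in Acroellus and Helioinus only — synapomorphy for {Acroellus, Helioinus}.
All ingroup taxa share the derived state '+' for Char. 2; it defines the ingroup but does not resolve relationships within it.
Char. 3 (derived state '+') is shared by Microeus and Platyella — a synapomorphy uniting that clade.
Char. 4: derived state '-' in Acroellus, Helioinus, Microeus, and Platyella only — synapomorphy for {Acroellus, Helioinus, Microeus, Platyella}.
Char. 5 (derived state '-') is unique to Helioites (autapomorphy; uninformative for grouping).
Most parsimonious ingroup topology: (Helioites,((Microeus,Platyella),(Acroellus,Helioinus))).
Changes per character on this tree: Char. 1: 1; Char. 2: 1; Char. 3: 1; Char. 4: 1; Char. 5: 1.
Total = 5.

5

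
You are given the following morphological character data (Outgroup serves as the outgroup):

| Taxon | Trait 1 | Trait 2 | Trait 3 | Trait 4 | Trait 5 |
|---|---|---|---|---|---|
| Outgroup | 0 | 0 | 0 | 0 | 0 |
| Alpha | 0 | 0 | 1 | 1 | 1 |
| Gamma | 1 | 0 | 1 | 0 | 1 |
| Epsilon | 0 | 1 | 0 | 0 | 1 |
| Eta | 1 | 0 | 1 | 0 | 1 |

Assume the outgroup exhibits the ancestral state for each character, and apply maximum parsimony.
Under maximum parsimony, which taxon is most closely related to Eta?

The outgroup has state '0' for every character, so '1' is the derived state throughout.
Trait 1 (derived state '1') is shared by Eta and Gamma — a synapomorphy uniting that clade.
Trait 2 (derived state '1') is unique to Epsilon (autapomorphy; uninformative for grouping).
Trait 3 (derived state '1') is shared by Alpha, Eta, and Gamma — a synapomorphy uniting that clade.
Trait 4: derived state '1' in Alpha only — an autapomorphy, so it tells us nothing about relationships among taxa.
Trait 5 (derived state '1') is shared by all ingroup taxa — unites the whole ingroup.
Most parsimonious ingroup topology: ((Alpha,(Gamma,Eta)),Epsilon).
Eta and Gamma form a cherry on this tree, so they are sister taxa.

Gamma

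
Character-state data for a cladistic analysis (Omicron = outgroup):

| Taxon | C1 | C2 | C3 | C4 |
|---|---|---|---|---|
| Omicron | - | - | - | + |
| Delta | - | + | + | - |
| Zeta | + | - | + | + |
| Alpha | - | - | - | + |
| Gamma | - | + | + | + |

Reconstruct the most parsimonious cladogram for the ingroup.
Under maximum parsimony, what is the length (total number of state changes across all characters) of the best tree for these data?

Character polarity is set by the outgroup: the derived state is whichever differs from the outgroup's state, so for C4 the derived state is '-', and for the remaining characters it is '+'.
C1: derived state '+' in Zeta only — an autapomorphy, so it tells us nothing about relationships among taxa.
C2: derived state '+' in Delta and Gamma only — synapomorphy for {Delta, Gamma}.
C3 (derived state '+') is shared by Delta, Gamma, and Zeta — a synapomorphy uniting that clade.
C4: derived state '-' in Delta only — an autapomorphy, so it tells us nothing about relationships among taxa.
Most parsimonious ingroup topology: (((Delta,Gamma),Zeta),Alpha).
Changes per character on this tree: C1: 1; C2: 1; C3: 1; C4: 1.
Total = 4.

4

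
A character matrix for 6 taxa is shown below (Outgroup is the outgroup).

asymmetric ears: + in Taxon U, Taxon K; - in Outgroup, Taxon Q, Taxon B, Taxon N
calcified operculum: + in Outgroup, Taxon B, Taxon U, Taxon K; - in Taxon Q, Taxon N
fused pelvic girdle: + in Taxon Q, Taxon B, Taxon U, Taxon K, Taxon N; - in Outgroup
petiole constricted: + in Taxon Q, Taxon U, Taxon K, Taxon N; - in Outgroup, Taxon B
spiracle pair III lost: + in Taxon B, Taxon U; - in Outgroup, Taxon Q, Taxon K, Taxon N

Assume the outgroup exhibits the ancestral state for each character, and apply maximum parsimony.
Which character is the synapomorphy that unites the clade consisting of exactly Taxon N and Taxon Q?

calcified operculum

Character polarity is set by the outgroup: the derived state is whichever differs from the outgroup's state, so for calcified operculum the derived state is '-', and for the remaining characters it is '+'.
Only Taxon K and Taxon U show the derived state '+' for asymmetric ears, supporting them as a clade.
calcified operculum (derived state '-') is shared by Taxon N and Taxon Q — a synapomorphy uniting that clade.
All ingroup taxa share the derived state '+' for fused pelvic girdle; it defines the ingroup but does not resolve relationships within it.
Only Taxon K, Taxon N, Taxon Q, and Taxon U show the derived state '+' for petiole constricted, supporting them as a clade.
spiracle pair III lost groups Taxon B and Taxon U, which is incompatible with the clades supported by the remaining characters; treating it as convergent (homoplasy) costs fewer steps than any alternative tree.
Most parsimonious ingroup topology: (((Taxon Q,Taxon N),(Taxon U,Taxon K)),Taxon B).
The clade {Taxon N, Taxon Q} is supported by calcified operculum: its derived state '-' occurs in exactly those taxa and in no other taxon (including the outgroup).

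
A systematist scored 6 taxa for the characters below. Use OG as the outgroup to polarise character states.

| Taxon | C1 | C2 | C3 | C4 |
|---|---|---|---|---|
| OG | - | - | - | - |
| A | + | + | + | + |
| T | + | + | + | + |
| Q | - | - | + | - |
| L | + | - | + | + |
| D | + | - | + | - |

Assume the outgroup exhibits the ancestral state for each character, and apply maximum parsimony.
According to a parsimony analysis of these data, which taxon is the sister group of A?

T

The outgroup has state '-' for every character, so '+' is the derived state throughout.
C1: derived state '+' in A, D, L, and T only — synapomorphy for {A, D, L, T}.
C2 (derived state '+') is shared by A and T — a synapomorphy uniting that clade.
All ingroup taxa share the derived state '+' for C3; it defines the ingroup but does not resolve relationships within it.
C4: derived state '+' in A, L, and T only — synapomorphy for {A, L, T}.
Most parsimonious ingroup topology: ((((A,T),L),D),Q).
A and T form a cherry on this tree, so they are sister taxa.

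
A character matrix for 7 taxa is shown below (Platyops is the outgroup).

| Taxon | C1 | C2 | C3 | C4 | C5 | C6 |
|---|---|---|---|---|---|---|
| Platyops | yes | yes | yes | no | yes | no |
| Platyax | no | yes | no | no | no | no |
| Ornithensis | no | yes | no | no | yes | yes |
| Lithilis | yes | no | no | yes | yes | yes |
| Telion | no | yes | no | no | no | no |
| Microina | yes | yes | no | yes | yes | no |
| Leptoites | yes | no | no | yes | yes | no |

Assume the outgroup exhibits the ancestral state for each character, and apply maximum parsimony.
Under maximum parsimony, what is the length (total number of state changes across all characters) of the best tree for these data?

Character polarity is set by the outgroup: the derived state is whichever differs from the outgroup's state, so for C1, C2, C3, C5 the derived state is 'no', and for the remaining characters it is 'yes'.
Only Ornithensis, Platyax, and Telion show the derived state 'no' for C1, supporting them as a clade.
C2: derived state 'no' in Leptoites and Lithilis only — synapomorphy for {Leptoites, Lithilis}.
C3 (derived state 'no') is shared by all ingroup taxa — unites the whole ingroup.
Only Leptoites, Lithilis, and Microina show the derived state 'yes' for C4, supporting them as a clade.
Only Platyax and Telion show the derived state 'no' for C5, supporting them as a clade.
C6 (state 'yes') occurs in Lithilis and Ornithensis but conflicts with the nesting implied by the other characters — most parsimoniously interpreted as homoplasy.
Most parsimonious ingroup topology: (((Platyax,Telion),Ornithensis),((Lithilis,Leptoites),Microina)).
Changes per character on this tree: C1: 1; C2: 1; C3: 1; C4: 1; C5: 1; C6: 2.
Total = 7.

7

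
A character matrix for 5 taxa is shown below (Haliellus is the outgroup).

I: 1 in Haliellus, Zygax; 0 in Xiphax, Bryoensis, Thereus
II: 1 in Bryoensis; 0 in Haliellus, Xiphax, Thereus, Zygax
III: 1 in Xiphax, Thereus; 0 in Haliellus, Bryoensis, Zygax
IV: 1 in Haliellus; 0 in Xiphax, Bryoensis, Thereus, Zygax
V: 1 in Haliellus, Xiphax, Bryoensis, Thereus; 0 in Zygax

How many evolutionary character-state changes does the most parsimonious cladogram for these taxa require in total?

Character polarity is set by the outgroup: the derived state is whichever differs from the outgroup's state, so for I, IV, V the derived state is '0', and for the remaining characters it is '1'.
I (derived state '0') is shared by Bryoensis, Thereus, and Xiphax — a synapomorphy uniting that clade.
II: derived state '1' in Bryoensis only — an autapomorphy, so it tells us nothing about relationships among taxa.
III: derived state '1' in Thereus and Xiphax only — synapomorphy for {Thereus, Xiphax}.
IV (derived state '0') is shared by all ingroup taxa — unites the whole ingroup.
V (derived state '0') is unique to Zygax (autapomorphy; uninformative for grouping).
Most parsimonious ingroup topology: (((Xiphax,Thereus),Bryoensis),Zygax).
Changes per character on this tree: I: 1; II: 1; III: 1; IV: 1; V: 1.
Total = 5.

5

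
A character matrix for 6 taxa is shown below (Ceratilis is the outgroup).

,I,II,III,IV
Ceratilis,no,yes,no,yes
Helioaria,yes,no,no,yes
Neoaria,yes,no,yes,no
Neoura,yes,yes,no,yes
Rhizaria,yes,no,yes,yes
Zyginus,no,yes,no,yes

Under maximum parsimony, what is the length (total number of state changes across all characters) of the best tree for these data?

4

Character polarity is set by the outgroup: the derived state is whichever differs from the outgroup's state, so for II, IV the derived state is 'no', and for the remaining characters it is 'yes'.
I (derived state 'yes') is shared by Helioaria, Neoaria, Neoura, and Rhizaria — a synapomorphy uniting that clade.
II (derived state 'no') is shared by Helioaria, Neoaria, and Rhizaria — a synapomorphy uniting that clade.
Only Neoaria and Rhizaria show the derived state 'yes' for III, supporting them as a clade.
IV: derived state 'no' in Neoaria only — an autapomorphy, so it tells us nothing about relationships among taxa.
Most parsimonious ingroup topology: (((Helioaria,(Neoaria,Rhizaria)),Neoura),Zyginus).
Changes per character on this tree: I: 1; II: 1; III: 1; IV: 1.
Total = 4.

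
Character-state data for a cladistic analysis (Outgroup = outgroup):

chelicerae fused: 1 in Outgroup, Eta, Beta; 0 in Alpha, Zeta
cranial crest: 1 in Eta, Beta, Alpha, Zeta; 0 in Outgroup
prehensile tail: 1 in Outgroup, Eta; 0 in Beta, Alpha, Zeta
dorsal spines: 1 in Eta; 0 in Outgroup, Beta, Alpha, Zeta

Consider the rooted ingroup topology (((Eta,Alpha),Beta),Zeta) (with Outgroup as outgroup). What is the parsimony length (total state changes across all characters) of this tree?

Map each character onto (((Eta,Alpha),Beta),Zeta) (rooted by Outgroup) and count the minimum state changes it requires (Fitch parsimony):
chelicerae fused: 2; cranial crest: 1; prehensile tail: 2; dorsal spines: 1.
Total tree length = 6.

6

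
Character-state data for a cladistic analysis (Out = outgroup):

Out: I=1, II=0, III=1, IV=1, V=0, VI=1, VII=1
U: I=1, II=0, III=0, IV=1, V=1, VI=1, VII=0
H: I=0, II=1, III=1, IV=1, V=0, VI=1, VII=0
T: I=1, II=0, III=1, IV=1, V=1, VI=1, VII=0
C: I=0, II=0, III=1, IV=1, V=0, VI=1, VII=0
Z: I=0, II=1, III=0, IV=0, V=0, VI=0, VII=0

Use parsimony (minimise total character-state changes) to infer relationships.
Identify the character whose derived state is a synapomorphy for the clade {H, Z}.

Character polarity is set by the outgroup: the derived state is whichever differs from the outgroup's state, so for I, III, IV, VI, VII the derived state is '0', and for the remaining characters it is '1'.
I (derived state '0') is shared by C, H, and Z — a synapomorphy uniting that clade.
II (derived state '1') is shared by H and Z — a synapomorphy uniting that clade.
III (state '0') occurs in U and Z but conflicts with the nesting implied by the other characters — most parsimoniously interpreted as homoplasy.
IV (derived state '0') is unique to Z (autapomorphy; uninformative for grouping).
Only T and U show the derived state '1' for V, supporting them as a clade.
VI (derived state '0') is unique to Z (autapomorphy; uninformative for grouping).
VII (derived state '0') is shared by all ingroup taxa — unites the whole ingroup.
Most parsimonious ingroup topology: ((U,T),((H,Z),C)).
The clade {H, Z} is supported by II: its derived state '1' occurs in exactly those taxa and in no other taxon (including the outgroup).

II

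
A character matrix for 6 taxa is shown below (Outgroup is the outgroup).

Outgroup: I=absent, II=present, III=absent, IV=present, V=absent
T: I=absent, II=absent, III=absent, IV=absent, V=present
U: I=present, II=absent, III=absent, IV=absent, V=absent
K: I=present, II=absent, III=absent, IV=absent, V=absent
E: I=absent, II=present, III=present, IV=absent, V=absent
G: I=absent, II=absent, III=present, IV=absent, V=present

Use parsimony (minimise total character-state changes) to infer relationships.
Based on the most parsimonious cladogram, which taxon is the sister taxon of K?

Character polarity is set by the outgroup: the derived state is whichever differs from the outgroup's state, so for II, IV the derived state is 'absent', and for the remaining characters it is 'present'.
I (derived state 'present') is shared by K and U — a synapomorphy uniting that clade.
Only G, K, T, and U show the derived state 'absent' for II, supporting them as a clade.
III groups E and G, which is incompatible with the clades supported by the remaining characters; treating it as convergent (homoplasy) costs fewer steps than any alternative tree.
All ingroup taxa share the derived state 'absent' for IV; it defines the ingroup but does not resolve relationships within it.
V (derived state 'present') is shared by G and T — a synapomorphy uniting that clade.
Most parsimonious ingroup topology: (((T,G),(U,K)),E).
K and U form a cherry on this tree, so they are sister taxa.

U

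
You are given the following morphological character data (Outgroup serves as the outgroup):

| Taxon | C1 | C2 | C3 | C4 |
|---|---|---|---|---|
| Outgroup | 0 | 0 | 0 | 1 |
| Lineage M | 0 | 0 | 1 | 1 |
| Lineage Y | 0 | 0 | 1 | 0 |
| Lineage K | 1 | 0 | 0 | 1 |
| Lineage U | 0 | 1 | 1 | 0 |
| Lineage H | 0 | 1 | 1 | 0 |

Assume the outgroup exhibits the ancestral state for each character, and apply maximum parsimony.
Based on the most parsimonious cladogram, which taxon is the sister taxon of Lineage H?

Lineage U

Character polarity is set by the outgroup: the derived state is whichever differs from the outgroup's state, so for C4 the derived state is '0', and for the remaining characters it is '1'.
C1 (derived state '1') is unique to Lineage K (autapomorphy; uninformative for grouping).
C2 (derived state '1') is shared by Lineage H and Lineage U — a synapomorphy uniting that clade.
Only Lineage H, Lineage M, Lineage U, and Lineage Y show the derived state '1' for C3, supporting them as a clade.
Only Lineage H, Lineage U, and Lineage Y show the derived state '0' for C4, supporting them as a clade.
Most parsimonious ingroup topology: ((Lineage M,(Lineage Y,(Lineage U,Lineage H))),Lineage K).
Lineage H and Lineage U form a cherry on this tree, so they are sister taxa.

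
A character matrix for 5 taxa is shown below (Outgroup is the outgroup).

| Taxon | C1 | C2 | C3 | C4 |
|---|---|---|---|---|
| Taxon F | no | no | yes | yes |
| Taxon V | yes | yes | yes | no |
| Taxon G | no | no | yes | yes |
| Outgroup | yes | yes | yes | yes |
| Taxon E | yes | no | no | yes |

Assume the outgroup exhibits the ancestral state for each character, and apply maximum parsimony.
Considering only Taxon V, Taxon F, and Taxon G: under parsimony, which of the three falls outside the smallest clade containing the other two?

Taxon V

The outgroup has state 'yes' for every character, so 'no' is the derived state throughout.
Only Taxon F and Taxon G show the derived state 'no' for C1, supporting them as a clade.
C2: derived state 'no' in Taxon E, Taxon F, and Taxon G only — synapomorphy for {Taxon E, Taxon F, Taxon G}.
C3 (derived state 'no') is unique to Taxon E (autapomorphy; uninformative for grouping).
C4 (derived state 'no') is unique to Taxon V (autapomorphy; uninformative for grouping).
Most parsimonious ingroup topology: (((Taxon F,Taxon G),Taxon E),Taxon V).
Taxon G and Taxon F share a more recent common ancestor with each other than either does with Taxon V, so Taxon V is the least closely related of the three.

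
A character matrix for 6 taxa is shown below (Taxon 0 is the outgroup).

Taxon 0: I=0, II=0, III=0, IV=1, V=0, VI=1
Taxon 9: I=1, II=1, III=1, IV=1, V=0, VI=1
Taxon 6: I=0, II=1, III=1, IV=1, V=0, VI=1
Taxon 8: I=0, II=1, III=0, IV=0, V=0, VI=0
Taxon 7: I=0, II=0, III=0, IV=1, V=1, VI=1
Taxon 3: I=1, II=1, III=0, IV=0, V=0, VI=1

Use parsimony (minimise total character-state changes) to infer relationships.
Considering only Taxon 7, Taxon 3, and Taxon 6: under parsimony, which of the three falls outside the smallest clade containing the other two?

Taxon 7

Character polarity is set by the outgroup: the derived state is whichever differs from the outgroup's state, so for IV, VI the derived state is '0', and for the remaining characters it is '1'.
I groups Taxon 3 and Taxon 9, which is incompatible with the clades supported by the remaining characters; treating it as convergent (homoplasy) costs fewer steps than any alternative tree.
II (derived state '1') is shared by Taxon 3, Taxon 6, Taxon 8, and Taxon 9 — a synapomorphy uniting that clade.
III: derived state '1' in Taxon 6 and Taxon 9 only — synapomorphy for {Taxon 6, Taxon 9}.
IV: derived state '0' in Taxon 3 and Taxon 8 only — synapomorphy for {Taxon 3, Taxon 8}.
V: derived state '1' in Taxon 7 only — an autapomorphy, so it tells us nothing about relationships among taxa.
VI (derived state '0') is unique to Taxon 8 (autapomorphy; uninformative for grouping).
Most parsimonious ingroup topology: (((Taxon 9,Taxon 6),(Taxon 8,Taxon 3)),Taxon 7).
Taxon 6 and Taxon 3 share a more recent common ancestor with each other than either does with Taxon 7, so Taxon 7 is the least closely related of the three.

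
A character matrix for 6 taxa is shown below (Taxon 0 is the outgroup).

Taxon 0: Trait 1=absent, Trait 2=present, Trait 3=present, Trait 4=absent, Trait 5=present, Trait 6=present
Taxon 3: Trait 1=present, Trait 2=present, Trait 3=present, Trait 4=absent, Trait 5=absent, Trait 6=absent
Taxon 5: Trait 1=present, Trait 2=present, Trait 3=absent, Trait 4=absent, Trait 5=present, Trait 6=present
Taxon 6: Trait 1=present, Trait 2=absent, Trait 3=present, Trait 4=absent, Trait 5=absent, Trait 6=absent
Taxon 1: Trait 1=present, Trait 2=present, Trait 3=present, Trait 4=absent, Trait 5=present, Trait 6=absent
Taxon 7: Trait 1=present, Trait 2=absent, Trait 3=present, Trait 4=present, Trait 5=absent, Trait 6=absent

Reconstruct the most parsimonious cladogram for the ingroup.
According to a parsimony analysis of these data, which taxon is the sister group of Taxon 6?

Taxon 7

Character polarity is set by the outgroup: the derived state is whichever differs from the outgroup's state, so for Trait 2, Trait 3, Trait 5, Trait 6 the derived state is 'absent', and for the remaining characters it is 'present'.
All ingroup taxa share the derived state 'present' for Trait 1; it defines the ingroup but does not resolve relationships within it.
Trait 2 (derived state 'absent') is shared by Taxon 6 and Taxon 7 — a synapomorphy uniting that clade.
Trait 3: derived state 'absent' in Taxon 5 only — an autapomorphy, so it tells us nothing about relationships among taxa.
Trait 4: derived state 'present' in Taxon 7 only — an autapomorphy, so it tells us nothing about relationships among taxa.
Trait 5: derived state 'absent' in Taxon 3, Taxon 6, and Taxon 7 only — synapomorphy for {Taxon 3, Taxon 6, Taxon 7}.
Trait 6: derived state 'absent' in Taxon 1, Taxon 3, Taxon 6, and Taxon 7 only — synapomorphy for {Taxon 1, Taxon 3, Taxon 6, Taxon 7}.
Most parsimonious ingroup topology: (((Taxon 3,(Taxon 6,Taxon 7)),Taxon 1),Taxon 5).
Taxon 6 and Taxon 7 form a cherry on this tree, so they are sister taxa.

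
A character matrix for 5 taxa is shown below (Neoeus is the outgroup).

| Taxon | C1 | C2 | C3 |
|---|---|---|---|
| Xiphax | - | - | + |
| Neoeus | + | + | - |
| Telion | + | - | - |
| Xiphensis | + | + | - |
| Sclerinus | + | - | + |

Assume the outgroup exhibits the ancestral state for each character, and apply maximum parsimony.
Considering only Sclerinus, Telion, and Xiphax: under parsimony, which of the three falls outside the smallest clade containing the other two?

Character polarity is set by the outgroup: the derived state is whichever differs from the outgroup's state, so for C1, C2 the derived state is '-', and for the remaining characters it is '+'.
C1: derived state '-' in Xiphax only — an autapomorphy, so it tells us nothing about relationships among taxa.
C2 (derived state '-') is shared by Sclerinus, Telion, and Xiphax — a synapomorphy uniting that clade.
C3 (derived state '+') is shared by Sclerinus and Xiphax — a synapomorphy uniting that clade.
Most parsimonious ingroup topology: (Xiphensis,(Telion,(Xiphax,Sclerinus))).
Sclerinus and Xiphax share a more recent common ancestor with each other than either does with Telion, so Telion is the least closely related of the three.

Telion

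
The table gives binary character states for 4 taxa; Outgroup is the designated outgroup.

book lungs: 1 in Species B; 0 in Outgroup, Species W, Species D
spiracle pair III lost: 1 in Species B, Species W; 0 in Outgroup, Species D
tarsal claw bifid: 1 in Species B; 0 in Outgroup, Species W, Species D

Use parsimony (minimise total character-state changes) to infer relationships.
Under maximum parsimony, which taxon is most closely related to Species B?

The outgroup has state '0' for every character, so '1' is the derived state throughout.
book lungs (derived state '1') is unique to Species B (autapomorphy; uninformative for grouping).
spiracle pair III lost: derived state '1' in Species B and Species W only — synapomorphy for {Species B, Species W}.
tarsal claw bifid (derived state '1') is unique to Species B (autapomorphy; uninformative for grouping).
Most parsimonious ingroup topology: (Species D,(Species W,Species B)).
Species B and Species W form a cherry on this tree, so they are sister taxa.

Species W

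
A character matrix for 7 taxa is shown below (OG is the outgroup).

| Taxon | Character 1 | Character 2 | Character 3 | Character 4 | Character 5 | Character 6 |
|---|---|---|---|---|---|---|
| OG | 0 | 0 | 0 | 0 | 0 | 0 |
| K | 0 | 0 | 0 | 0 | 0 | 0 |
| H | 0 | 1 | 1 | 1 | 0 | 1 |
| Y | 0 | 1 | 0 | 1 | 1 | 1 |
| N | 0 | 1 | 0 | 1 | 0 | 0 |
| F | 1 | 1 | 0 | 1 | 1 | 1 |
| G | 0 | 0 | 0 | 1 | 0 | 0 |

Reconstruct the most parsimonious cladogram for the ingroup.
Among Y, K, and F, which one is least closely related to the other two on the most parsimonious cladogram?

The outgroup has state '0' for every character, so '1' is the derived state throughout.
Character 1: derived state '1' in F only — an autapomorphy, so it tells us nothing about relationships among taxa.
Character 2: derived state '1' in F, H, N, and Y only — synapomorphy for {F, H, N, Y}.
Character 3 (derived state '1') is unique to H (autapomorphy; uninformative for grouping).
Character 4: derived state '1' in F, G, H, N, and Y only — synapomorphy for {F, G, H, N, Y}.
Character 5 (derived state '1') is shared by F and Y — a synapomorphy uniting that clade.
Only F, H, and Y show the derived state '1' for Character 6, supporting them as a clade.
Most parsimonious ingroup topology: (K,(((H,(Y,F)),N),G)).
Y and F share a more recent common ancestor with each other than either does with K, so K is the least closely related of the three.

K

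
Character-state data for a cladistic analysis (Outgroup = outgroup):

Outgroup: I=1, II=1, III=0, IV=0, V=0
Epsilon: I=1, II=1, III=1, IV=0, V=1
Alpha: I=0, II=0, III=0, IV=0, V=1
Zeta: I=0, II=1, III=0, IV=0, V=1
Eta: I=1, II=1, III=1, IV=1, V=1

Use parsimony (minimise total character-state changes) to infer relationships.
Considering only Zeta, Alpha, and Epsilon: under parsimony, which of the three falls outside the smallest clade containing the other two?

Character polarity is set by the outgroup: the derived state is whichever differs from the outgroup's state, so for I, II the derived state is '0', and for the remaining characters it is '1'.
I: derived state '0' in Alpha and Zeta only — synapomorphy for {Alpha, Zeta}.
II (derived state '0') is unique to Alpha (autapomorphy; uninformative for grouping).
III (derived state '1') is shared by Epsilon and Eta — a synapomorphy uniting that clade.
IV (derived state '1') is unique to Eta (autapomorphy; uninformative for grouping).
V (derived state '1') is shared by all ingroup taxa — unites the whole ingroup.
Most parsimonious ingroup topology: ((Epsilon,Eta),(Alpha,Zeta)).
Alpha and Zeta share a more recent common ancestor with each other than either does with Epsilon, so Epsilon is the least closely related of the three.

Epsilon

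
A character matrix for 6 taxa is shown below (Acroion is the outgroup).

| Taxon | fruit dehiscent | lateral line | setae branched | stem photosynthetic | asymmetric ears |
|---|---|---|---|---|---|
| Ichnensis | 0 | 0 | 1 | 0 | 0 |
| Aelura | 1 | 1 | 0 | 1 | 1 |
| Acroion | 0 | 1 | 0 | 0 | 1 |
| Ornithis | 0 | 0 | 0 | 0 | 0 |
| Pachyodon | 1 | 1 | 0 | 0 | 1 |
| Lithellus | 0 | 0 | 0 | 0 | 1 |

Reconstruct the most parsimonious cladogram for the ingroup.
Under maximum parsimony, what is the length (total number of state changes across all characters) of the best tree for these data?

Character polarity is set by the outgroup: the derived state is whichever differs from the outgroup's state, so for lateral line, asymmetric ears the derived state is '0', and for the remaining characters it is '1'.
fruit dehiscent: derived state '1' in Aelura and Pachyodon only — synapomorphy for {Aelura, Pachyodon}.
lateral line (derived state '0') is shared by Ichnensis, Lithellus, and Ornithis — a synapomorphy uniting that clade.
setae branched (derived state '1') is unique to Ichnensis (autapomorphy; uninformative for grouping).
stem photosynthetic (derived state '1') is unique to Aelura (autapomorphy; uninformative for grouping).
Only Ichnensis and Ornithis show the derived state '0' for asymmetric ears, supporting them as a clade.
Most parsimonious ingroup topology: ((Pachyodon,Aelura),(Lithellus,(Ichnensis,Ornithis))).
Changes per character on this tree: fruit dehiscent: 1; lateral line: 1; setae branched: 1; stem photosynthetic: 1; asymmetric ears: 1.
Total = 5.

5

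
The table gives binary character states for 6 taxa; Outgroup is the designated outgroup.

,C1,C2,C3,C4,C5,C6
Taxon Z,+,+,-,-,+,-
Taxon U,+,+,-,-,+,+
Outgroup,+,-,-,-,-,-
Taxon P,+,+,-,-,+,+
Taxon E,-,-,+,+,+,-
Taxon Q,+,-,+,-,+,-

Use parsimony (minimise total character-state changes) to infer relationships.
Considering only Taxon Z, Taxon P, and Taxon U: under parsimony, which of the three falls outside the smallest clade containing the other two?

Character polarity is set by the outgroup: the derived state is whichever differs from the outgroup's state, so for C1 the derived state is '-', and for the remaining characters it is '+'.
C1: derived state '-' in Taxon E only — an autapomorphy, so it tells us nothing about relationships among taxa.
Only Taxon P, Taxon U, and Taxon Z show the derived state '+' for C2, supporting them as a clade.
C3: derived state '+' in Taxon E and Taxon Q only — synapomorphy for {Taxon E, Taxon Q}.
C4 (derived state '+') is unique to Taxon E (autapomorphy; uninformative for grouping).
C5 (derived state '+') is shared by all ingroup taxa — unites the whole ingroup.
C6 (derived state '+') is shared by Taxon P and Taxon U — a synapomorphy uniting that clade.
Most parsimonious ingroup topology: ((Taxon E,Taxon Q),((Taxon U,Taxon P),Taxon Z)).
Taxon U and Taxon P share a more recent common ancestor with each other than either does with Taxon Z, so Taxon Z is the least closely related of the three.

Taxon Z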